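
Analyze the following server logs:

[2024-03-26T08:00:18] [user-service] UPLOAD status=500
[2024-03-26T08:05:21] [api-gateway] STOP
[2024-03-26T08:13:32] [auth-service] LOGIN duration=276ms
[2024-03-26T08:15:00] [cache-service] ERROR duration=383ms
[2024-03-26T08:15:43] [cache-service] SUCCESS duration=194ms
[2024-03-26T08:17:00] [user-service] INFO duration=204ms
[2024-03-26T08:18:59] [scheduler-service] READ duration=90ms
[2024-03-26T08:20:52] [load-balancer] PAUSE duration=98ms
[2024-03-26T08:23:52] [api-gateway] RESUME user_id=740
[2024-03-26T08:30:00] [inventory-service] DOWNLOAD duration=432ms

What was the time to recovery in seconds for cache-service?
43

To calculate recovery time:

1. Find ERROR event for cache-service: 2024-03-26T08:15:00
2. Find next SUCCESS event for cache-service: 2024-03-26T08:15:43
3. Recovery time: 2024-03-26T08:15:43 - 2024-03-26T08:15:00 = 43 seconds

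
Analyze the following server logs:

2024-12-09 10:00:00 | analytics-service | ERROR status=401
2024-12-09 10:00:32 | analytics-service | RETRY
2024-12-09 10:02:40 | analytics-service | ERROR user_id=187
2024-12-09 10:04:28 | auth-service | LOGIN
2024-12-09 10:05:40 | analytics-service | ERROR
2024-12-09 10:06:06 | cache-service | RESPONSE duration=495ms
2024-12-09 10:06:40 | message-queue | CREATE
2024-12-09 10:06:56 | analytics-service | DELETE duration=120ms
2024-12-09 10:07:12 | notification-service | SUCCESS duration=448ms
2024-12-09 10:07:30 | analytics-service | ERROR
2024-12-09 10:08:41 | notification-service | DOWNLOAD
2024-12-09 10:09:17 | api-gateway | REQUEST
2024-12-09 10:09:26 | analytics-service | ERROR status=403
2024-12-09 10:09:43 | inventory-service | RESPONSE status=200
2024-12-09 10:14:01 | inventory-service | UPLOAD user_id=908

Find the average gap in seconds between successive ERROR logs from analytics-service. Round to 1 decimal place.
141.5

To calculate average interval:

1. Find all ERROR events for analytics-service in order
2. Calculate time gaps between consecutive events
3. Compute mean of gaps: 566 / 4 = 141.5 seconds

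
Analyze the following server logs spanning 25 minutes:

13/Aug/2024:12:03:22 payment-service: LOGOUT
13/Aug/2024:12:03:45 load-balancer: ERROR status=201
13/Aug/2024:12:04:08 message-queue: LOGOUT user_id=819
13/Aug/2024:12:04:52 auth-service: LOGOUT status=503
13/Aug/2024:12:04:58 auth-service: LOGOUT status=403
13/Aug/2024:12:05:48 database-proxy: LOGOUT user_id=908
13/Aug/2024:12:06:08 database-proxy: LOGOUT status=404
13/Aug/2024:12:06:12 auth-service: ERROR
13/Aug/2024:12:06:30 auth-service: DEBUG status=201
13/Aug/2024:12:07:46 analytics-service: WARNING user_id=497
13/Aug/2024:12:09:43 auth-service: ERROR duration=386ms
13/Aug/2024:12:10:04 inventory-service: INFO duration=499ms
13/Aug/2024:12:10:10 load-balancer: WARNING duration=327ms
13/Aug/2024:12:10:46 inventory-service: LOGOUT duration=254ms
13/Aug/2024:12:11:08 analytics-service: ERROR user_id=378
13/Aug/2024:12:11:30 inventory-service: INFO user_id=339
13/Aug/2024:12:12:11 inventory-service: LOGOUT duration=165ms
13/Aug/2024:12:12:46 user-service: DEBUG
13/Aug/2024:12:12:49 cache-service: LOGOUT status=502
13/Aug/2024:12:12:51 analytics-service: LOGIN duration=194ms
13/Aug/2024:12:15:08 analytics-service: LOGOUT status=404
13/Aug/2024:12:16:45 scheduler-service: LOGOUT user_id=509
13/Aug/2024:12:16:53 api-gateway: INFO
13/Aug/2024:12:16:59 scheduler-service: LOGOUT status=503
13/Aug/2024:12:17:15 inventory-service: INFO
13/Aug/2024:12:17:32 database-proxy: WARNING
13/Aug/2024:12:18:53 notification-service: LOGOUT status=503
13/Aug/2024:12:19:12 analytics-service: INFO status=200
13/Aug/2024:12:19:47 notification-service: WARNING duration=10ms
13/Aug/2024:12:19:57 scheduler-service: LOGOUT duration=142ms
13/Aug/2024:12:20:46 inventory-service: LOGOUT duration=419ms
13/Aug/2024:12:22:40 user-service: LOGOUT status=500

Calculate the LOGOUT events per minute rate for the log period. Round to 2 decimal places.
0.64

To calculate the rate:

1. Count total LOGOUT events: 16
2. Total time period: 25 minutes
3. Rate = 16 / 25 = 0.64 events per minute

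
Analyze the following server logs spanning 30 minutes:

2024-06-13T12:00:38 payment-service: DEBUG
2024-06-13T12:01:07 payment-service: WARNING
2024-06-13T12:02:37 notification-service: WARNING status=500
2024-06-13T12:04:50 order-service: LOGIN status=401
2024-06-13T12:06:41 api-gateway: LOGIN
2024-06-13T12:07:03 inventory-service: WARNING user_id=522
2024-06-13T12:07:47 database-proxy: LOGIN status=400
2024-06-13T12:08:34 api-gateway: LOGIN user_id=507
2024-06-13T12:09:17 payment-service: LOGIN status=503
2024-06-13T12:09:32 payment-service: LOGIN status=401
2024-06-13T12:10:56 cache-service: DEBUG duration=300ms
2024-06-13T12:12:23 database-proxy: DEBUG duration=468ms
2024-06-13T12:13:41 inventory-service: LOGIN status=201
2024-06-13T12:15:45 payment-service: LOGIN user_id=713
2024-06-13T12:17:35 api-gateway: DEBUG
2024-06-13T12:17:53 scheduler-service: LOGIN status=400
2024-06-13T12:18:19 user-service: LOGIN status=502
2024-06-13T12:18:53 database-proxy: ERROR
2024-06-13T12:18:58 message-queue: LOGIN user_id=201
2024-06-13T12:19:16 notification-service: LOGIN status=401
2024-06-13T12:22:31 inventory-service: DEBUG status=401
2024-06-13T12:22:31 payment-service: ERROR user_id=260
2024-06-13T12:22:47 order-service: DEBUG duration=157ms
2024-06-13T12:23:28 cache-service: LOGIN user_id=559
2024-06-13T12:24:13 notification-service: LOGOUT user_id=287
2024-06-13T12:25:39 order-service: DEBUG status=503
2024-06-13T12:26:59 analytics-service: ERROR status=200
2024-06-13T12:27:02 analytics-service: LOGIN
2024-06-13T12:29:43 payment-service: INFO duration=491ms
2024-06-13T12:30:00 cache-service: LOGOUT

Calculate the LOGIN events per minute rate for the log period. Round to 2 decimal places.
0.47

To calculate the rate:

1. Count total LOGIN events: 14
2. Total time period: 30 minutes
3. Rate = 14 / 30 = 0.47 events per minute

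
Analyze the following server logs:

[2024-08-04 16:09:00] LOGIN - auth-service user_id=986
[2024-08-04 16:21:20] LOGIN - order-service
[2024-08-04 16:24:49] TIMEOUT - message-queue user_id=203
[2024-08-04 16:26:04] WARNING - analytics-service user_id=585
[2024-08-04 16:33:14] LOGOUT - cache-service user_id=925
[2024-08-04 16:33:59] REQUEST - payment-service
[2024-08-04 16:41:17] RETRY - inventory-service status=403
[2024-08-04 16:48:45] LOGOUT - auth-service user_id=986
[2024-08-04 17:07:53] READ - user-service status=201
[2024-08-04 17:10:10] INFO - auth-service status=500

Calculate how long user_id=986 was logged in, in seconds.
2385

To calculate session duration:

1. Find LOGIN event for user_id=986: 2024-08-04 16:09:00
2. Find LOGOUT event for user_id=986: 2024-08-04 16:48:45
3. Session duration: 2024-08-04 16:48:45 - 2024-08-04 16:09:00 = 2385 seconds (39 minutes)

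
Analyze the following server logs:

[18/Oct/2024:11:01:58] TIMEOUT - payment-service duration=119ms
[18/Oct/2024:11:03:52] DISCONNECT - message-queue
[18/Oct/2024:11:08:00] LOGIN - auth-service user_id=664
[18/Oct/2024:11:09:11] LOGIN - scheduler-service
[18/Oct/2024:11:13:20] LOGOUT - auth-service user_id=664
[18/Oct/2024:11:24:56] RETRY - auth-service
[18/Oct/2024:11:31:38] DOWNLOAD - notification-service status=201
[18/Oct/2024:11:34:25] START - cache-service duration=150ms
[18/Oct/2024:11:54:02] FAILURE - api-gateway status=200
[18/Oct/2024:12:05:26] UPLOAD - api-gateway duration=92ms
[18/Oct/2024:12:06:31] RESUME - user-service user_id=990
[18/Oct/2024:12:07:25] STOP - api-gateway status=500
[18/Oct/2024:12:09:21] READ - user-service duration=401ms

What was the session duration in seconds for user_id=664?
320

To calculate session duration:

1. Find LOGIN event for user_id=664: 18/Oct/2024:11:08:00
2. Find LOGOUT event for user_id=664: 18/Oct/2024:11:13:20
3. Session duration: 18/Oct/2024:11:13:20 - 18/Oct/2024:11:08:00 = 320 seconds (5 minutes)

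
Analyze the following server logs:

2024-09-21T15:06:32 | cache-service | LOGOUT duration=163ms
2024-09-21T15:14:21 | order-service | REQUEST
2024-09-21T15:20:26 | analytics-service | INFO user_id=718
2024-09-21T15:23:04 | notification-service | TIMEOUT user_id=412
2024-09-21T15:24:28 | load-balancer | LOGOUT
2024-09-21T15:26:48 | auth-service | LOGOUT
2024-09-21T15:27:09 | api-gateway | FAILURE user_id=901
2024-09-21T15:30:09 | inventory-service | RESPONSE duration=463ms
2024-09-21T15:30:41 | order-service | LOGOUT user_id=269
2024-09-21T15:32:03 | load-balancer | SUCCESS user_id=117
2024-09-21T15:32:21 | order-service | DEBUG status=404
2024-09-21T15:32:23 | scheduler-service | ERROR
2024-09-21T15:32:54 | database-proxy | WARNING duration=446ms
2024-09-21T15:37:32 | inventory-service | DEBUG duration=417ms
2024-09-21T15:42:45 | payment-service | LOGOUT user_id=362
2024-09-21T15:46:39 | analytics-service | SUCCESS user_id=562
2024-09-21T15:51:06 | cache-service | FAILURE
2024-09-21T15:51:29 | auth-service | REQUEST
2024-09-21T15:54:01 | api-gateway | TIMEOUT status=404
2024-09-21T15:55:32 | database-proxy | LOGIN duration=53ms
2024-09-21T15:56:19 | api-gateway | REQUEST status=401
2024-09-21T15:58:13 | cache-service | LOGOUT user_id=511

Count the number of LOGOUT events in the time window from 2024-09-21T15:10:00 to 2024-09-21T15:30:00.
2

To count events in the time window:

1. Window boundaries: 2024-09-21T15:10:00 to 2024-09-21T15:30:00
2. Filter for LOGOUT events within this window
3. Count matching events: 2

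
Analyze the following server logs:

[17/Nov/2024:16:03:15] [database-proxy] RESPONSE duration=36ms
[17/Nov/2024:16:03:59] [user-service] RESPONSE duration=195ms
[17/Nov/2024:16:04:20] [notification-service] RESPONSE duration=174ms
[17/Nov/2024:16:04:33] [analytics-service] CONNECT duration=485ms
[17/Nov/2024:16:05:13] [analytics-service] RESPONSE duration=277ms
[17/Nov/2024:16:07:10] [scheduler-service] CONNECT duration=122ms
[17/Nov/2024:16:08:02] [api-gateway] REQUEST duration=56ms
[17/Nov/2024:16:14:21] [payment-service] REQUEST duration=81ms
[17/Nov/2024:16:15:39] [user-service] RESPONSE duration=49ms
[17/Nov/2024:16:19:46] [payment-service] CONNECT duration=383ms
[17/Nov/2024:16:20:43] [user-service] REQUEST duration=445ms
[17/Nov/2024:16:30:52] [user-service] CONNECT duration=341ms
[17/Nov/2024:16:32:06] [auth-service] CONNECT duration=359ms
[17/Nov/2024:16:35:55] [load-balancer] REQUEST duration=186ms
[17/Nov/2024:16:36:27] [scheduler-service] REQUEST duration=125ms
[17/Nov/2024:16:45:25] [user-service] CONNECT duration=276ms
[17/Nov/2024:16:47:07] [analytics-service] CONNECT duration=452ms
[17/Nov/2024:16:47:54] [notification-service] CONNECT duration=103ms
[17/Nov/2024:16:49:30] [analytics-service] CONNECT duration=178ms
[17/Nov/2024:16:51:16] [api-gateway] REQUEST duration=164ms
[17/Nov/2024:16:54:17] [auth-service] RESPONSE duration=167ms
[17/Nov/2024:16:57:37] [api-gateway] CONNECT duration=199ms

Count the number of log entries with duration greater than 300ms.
6

To count timeouts:

1. Threshold: 300ms
2. Extract duration from each log entry
3. Count entries where duration > 300
4. Timeout count: 6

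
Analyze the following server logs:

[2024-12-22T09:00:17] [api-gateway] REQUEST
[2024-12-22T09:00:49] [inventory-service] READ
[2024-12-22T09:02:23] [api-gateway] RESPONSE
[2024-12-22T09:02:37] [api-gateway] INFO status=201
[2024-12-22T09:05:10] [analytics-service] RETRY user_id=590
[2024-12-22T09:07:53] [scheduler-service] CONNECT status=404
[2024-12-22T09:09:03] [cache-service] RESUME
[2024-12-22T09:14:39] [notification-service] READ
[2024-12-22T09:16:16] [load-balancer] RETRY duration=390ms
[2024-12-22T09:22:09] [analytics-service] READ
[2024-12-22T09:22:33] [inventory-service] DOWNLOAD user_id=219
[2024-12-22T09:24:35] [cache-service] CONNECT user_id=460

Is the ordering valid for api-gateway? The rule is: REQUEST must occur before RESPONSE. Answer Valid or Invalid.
Valid

To validate ordering:

1. Required order: REQUEST → RESPONSE
2. Rule: REQUEST must occur before RESPONSE
3. Check actual order of events for api-gateway
4. Result: Valid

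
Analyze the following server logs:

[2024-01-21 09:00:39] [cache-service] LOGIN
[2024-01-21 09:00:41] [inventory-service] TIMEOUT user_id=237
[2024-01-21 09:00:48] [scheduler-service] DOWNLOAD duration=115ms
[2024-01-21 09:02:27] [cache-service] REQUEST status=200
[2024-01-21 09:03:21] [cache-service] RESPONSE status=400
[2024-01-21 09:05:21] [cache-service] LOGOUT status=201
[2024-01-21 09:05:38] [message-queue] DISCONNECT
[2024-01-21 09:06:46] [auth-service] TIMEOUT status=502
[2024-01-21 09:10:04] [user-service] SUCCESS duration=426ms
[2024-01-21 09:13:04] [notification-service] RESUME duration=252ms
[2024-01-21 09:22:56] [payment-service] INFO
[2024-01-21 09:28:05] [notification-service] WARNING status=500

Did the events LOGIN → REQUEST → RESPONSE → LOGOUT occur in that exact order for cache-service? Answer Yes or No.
Yes

To verify sequence order:

1. Find all events in sequence LOGIN → REQUEST → RESPONSE → LOGOUT for cache-service
2. Extract their timestamps
3. Check if timestamps are in ascending order
4. Result: Yes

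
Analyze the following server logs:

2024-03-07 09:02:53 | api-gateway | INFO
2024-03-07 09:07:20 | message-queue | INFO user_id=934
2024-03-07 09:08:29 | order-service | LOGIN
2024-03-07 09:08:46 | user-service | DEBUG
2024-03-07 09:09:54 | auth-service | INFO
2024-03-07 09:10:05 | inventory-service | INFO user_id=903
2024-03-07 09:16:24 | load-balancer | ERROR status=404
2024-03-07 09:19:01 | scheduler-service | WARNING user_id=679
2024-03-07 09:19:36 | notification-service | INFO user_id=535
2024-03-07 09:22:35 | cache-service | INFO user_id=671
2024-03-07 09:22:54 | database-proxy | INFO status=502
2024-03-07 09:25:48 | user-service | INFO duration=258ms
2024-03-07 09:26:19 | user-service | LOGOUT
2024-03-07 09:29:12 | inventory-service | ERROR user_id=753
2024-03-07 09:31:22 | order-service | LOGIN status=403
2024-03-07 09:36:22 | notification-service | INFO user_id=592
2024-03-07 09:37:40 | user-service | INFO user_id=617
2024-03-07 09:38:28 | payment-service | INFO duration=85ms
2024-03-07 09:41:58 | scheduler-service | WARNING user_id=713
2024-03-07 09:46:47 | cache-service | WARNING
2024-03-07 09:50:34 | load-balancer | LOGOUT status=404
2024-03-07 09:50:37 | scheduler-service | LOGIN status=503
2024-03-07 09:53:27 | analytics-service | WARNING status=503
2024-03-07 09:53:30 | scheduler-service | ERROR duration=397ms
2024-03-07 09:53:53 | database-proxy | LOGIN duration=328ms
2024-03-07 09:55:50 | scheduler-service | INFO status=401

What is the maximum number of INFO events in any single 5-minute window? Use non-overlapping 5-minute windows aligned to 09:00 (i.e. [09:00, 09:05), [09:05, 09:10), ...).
3

To find the burst window:

1. Divide the log period into non-overlapping 5-minute windows starting at 09:00
2. Count INFO events in each window
3. Find the window with maximum count
4. Maximum events in a window: 3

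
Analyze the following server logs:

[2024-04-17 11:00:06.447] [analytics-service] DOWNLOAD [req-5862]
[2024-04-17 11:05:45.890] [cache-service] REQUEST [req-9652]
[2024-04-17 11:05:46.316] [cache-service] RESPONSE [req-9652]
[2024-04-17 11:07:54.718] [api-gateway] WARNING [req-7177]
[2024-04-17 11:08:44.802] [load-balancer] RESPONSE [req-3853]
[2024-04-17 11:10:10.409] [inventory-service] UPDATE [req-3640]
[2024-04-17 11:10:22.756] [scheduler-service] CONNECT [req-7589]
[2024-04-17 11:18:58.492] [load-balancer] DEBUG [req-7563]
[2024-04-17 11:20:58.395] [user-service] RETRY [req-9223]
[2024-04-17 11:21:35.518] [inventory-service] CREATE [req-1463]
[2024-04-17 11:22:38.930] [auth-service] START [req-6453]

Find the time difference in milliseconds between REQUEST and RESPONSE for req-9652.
426

To calculate latency:

1. Find REQUEST with id req-9652: 2024-04-17 11:05:45.890
2. Find RESPONSE with id req-9652: 2024-04-17 11:05:46.316
3. Latency: 2024-04-17 11:05:46.316 - 2024-04-17 11:05:45.890 = 426ms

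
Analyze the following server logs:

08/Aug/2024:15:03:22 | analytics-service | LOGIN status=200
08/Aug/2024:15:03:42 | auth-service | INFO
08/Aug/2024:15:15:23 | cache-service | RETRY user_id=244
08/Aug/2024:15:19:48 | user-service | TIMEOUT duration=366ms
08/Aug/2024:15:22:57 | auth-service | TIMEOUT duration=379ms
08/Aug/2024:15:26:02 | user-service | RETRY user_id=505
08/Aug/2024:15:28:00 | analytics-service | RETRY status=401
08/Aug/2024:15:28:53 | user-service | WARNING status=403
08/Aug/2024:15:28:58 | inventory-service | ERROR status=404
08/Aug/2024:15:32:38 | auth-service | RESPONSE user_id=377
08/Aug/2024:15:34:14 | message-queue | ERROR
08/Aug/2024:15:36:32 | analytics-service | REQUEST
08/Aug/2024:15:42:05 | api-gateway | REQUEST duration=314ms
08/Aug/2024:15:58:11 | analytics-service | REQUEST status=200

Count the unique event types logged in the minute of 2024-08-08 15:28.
3

To count unique event types:

1. Filter events in the minute starting at 2024-08-08 15:28
2. Extract event types from matching entries
3. Count unique types: 3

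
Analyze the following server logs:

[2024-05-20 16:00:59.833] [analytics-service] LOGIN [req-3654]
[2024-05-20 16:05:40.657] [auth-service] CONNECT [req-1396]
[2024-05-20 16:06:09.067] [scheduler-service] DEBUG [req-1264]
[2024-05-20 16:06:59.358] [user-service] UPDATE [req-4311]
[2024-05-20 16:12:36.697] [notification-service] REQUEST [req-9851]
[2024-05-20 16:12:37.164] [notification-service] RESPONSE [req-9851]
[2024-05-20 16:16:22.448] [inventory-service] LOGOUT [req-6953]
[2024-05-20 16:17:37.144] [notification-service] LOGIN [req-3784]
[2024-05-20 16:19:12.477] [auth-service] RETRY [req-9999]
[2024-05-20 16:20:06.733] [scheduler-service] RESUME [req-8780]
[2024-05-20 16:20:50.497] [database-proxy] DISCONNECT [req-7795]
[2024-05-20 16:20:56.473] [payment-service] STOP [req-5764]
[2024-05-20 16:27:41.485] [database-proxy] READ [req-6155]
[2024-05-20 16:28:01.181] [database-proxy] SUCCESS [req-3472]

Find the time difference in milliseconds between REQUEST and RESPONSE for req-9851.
467

To calculate latency:

1. Find REQUEST with id req-9851: 2024-05-20 16:12:36.697
2. Find RESPONSE with id req-9851: 2024-05-20 16:12:37.164
3. Latency: 2024-05-20 16:12:37.164 - 2024-05-20 16:12:36.697 = 467ms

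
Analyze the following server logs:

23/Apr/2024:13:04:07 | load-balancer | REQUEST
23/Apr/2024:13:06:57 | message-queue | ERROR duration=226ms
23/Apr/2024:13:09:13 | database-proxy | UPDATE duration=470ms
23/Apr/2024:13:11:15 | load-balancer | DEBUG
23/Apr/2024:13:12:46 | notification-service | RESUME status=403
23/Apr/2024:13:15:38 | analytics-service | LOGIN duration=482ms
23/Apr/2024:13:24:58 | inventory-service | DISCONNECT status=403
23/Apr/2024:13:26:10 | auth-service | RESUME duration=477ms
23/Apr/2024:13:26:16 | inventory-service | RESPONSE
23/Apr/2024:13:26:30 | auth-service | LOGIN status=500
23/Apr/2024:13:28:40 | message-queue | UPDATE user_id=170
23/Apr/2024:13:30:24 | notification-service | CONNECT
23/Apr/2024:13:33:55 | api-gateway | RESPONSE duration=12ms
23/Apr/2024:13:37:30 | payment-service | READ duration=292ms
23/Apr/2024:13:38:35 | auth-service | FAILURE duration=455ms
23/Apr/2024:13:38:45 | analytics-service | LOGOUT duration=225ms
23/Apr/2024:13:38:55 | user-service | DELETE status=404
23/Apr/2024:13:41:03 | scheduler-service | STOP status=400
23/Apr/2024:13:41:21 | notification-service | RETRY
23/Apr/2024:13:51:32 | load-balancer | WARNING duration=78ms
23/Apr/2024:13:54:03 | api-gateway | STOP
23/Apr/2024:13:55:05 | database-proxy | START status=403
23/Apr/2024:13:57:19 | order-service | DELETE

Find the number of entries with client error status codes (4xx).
5

To find matching entries:

1. Pattern to match: client error status codes (4xx)
2. Scan each log entry for the pattern
3. Count matches: 5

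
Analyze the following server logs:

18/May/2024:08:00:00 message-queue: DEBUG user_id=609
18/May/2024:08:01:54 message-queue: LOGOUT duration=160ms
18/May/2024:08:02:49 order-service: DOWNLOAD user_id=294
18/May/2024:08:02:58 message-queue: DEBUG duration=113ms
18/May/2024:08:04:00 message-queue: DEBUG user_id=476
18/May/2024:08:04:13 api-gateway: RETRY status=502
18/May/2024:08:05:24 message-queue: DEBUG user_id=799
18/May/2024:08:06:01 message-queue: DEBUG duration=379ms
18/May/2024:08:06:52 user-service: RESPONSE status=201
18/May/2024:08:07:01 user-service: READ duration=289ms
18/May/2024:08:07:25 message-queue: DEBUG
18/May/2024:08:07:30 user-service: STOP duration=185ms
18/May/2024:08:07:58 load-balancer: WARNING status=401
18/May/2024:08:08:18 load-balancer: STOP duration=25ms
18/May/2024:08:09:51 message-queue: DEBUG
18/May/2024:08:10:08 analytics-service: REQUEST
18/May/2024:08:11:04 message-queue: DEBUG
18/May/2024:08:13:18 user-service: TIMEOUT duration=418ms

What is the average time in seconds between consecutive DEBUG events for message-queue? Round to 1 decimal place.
94.9

To calculate average interval:

1. Find all DEBUG events for message-queue in order
2. Calculate time gaps between consecutive events
3. Compute mean of gaps: 664 / 7 = 94.9 seconds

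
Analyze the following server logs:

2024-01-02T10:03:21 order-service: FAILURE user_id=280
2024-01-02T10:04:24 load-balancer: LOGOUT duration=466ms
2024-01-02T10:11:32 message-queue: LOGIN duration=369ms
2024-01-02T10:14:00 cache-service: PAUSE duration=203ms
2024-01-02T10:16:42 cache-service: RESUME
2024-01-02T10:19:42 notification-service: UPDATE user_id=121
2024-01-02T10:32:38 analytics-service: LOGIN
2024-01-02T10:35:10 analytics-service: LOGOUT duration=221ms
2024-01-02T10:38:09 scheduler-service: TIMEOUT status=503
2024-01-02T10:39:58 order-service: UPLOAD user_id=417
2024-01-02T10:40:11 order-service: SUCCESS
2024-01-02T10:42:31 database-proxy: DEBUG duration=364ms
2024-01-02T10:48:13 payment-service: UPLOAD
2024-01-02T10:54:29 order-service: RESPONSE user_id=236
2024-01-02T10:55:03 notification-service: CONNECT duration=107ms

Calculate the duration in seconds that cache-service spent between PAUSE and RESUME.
162

To calculate state duration:

1. Find PAUSE event for cache-service: 2024-01-02T10:14:00
2. Find RESUME event for cache-service: 2024-01-02T10:16:42
3. Calculate duration: 2024-01-02T10:16:42 - 2024-01-02T10:14:00 = 162 seconds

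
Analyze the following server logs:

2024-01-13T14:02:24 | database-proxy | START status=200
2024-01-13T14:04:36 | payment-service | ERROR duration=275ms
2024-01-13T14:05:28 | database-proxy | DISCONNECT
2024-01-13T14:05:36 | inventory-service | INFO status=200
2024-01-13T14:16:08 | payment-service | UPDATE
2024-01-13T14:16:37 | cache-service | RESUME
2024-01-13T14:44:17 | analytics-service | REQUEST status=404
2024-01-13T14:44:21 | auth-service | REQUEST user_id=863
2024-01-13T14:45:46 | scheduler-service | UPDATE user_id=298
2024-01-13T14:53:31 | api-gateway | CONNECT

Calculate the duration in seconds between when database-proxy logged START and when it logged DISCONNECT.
184

To find the time between events:

1. Locate the first START event for database-proxy: 2024-01-13T14:02:24
2. Locate the first DISCONNECT event for database-proxy: 2024-01-13T14:05:28
3. Calculate the difference: 2024-01-13T14:05:28 - 2024-01-13T14:02:24 = 184 seconds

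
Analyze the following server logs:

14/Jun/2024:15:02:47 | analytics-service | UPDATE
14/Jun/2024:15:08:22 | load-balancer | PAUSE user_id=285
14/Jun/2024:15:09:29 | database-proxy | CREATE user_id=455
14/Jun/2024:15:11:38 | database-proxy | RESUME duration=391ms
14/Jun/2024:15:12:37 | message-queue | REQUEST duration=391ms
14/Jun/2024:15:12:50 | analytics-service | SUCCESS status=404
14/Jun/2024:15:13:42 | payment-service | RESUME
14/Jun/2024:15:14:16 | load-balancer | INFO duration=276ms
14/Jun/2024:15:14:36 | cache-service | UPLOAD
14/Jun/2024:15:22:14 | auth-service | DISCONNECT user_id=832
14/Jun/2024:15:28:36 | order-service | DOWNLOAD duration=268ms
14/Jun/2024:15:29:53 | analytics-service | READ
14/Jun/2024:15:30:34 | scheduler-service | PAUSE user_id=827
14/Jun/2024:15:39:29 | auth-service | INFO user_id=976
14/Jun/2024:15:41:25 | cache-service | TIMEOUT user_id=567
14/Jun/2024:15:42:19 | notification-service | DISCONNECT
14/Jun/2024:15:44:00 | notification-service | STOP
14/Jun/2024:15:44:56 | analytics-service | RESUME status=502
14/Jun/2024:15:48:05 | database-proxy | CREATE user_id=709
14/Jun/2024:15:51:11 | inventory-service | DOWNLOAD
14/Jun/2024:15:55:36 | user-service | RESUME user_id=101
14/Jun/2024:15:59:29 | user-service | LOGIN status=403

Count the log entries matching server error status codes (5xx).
1

To find matching entries:

1. Pattern to match: server error status codes (5xx)
2. Scan each log entry for the pattern
3. Count matches: 1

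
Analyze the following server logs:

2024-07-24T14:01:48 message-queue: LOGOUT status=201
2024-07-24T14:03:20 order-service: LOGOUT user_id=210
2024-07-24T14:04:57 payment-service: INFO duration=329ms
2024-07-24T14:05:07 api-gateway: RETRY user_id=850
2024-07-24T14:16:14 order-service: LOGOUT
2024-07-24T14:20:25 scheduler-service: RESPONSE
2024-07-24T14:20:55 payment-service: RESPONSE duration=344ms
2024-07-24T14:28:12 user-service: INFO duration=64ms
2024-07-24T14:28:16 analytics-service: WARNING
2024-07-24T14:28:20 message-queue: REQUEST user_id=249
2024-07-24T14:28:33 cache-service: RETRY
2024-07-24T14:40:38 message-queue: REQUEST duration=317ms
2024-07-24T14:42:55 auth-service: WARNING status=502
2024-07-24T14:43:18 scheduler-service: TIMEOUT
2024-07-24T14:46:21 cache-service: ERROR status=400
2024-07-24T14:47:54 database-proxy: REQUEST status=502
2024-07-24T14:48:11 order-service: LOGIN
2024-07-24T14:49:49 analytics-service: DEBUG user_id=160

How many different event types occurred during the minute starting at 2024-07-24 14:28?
4

To count unique event types:

1. Filter events in the minute starting at 2024-07-24 14:28
2. Extract event types from matching entries
3. Count unique types: 4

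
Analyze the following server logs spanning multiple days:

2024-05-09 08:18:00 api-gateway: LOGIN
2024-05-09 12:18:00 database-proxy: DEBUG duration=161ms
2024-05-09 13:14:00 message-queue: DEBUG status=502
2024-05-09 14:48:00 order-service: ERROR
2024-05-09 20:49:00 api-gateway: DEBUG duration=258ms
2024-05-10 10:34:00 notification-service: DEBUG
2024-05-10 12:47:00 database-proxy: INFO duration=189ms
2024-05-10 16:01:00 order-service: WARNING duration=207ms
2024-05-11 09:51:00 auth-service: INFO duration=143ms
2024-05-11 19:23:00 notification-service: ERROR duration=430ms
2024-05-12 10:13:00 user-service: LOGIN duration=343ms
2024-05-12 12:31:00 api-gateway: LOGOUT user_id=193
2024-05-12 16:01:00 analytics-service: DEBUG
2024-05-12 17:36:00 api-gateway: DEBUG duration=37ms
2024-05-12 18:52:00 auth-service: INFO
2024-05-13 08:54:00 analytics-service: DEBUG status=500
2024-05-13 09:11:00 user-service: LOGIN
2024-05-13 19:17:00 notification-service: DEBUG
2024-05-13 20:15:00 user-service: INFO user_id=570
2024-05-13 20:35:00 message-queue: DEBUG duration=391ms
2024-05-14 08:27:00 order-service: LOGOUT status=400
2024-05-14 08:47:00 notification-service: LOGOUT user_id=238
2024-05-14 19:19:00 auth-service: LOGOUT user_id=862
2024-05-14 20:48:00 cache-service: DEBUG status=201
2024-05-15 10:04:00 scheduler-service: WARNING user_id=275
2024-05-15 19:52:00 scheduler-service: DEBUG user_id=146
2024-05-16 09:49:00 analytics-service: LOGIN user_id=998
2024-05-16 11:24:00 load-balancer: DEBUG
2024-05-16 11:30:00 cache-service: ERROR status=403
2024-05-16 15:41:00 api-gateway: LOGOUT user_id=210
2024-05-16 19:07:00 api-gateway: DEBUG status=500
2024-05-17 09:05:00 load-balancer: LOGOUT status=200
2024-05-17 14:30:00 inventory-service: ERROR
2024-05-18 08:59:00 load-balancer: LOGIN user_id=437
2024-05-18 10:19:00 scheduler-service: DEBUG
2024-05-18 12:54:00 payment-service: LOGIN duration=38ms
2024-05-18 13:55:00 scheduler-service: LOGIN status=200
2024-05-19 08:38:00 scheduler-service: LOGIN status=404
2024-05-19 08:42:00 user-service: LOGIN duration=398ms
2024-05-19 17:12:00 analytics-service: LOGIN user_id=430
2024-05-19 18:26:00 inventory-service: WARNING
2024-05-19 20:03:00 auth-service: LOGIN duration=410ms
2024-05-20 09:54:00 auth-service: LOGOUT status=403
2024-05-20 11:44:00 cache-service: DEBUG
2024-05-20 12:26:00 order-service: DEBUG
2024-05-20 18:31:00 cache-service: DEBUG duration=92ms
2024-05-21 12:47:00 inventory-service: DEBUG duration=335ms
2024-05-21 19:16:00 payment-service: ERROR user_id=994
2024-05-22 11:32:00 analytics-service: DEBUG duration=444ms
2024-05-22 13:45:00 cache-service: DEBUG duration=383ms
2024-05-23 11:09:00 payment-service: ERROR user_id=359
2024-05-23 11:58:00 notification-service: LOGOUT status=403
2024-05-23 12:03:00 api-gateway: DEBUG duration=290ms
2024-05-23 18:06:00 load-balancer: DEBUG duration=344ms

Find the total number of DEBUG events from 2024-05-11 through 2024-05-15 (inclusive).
7

To filter by date range:

1. Date range: 2024-05-11 through 2024-05-15, both dates inclusive
2. Filter for DEBUG events whose date falls in this range
3. Count matching events: 7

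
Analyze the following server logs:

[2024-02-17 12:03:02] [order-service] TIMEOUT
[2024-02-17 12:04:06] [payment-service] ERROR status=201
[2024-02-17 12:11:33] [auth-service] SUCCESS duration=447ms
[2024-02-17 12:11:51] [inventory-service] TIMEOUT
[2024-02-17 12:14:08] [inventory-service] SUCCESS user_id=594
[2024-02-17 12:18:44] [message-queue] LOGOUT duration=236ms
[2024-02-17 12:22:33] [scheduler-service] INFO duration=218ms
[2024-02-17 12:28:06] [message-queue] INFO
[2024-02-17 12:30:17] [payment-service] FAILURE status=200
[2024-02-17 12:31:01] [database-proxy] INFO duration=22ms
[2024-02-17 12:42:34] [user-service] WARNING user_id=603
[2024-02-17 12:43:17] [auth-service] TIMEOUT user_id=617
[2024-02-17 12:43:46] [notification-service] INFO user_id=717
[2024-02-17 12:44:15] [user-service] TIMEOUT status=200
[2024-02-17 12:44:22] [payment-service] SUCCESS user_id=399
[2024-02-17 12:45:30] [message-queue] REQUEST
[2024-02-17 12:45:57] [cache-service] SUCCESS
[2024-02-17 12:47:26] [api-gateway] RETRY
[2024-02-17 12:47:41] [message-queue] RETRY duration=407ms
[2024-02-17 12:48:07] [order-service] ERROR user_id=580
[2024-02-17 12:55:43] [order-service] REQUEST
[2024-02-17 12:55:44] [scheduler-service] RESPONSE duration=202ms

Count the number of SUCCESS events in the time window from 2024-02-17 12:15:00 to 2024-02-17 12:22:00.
0

To count events in the time window:

1. Window boundaries: 2024-02-17 12:15:00 to 2024-02-17 12:22:00
2. Filter for SUCCESS events within this window
3. Count matching events: 0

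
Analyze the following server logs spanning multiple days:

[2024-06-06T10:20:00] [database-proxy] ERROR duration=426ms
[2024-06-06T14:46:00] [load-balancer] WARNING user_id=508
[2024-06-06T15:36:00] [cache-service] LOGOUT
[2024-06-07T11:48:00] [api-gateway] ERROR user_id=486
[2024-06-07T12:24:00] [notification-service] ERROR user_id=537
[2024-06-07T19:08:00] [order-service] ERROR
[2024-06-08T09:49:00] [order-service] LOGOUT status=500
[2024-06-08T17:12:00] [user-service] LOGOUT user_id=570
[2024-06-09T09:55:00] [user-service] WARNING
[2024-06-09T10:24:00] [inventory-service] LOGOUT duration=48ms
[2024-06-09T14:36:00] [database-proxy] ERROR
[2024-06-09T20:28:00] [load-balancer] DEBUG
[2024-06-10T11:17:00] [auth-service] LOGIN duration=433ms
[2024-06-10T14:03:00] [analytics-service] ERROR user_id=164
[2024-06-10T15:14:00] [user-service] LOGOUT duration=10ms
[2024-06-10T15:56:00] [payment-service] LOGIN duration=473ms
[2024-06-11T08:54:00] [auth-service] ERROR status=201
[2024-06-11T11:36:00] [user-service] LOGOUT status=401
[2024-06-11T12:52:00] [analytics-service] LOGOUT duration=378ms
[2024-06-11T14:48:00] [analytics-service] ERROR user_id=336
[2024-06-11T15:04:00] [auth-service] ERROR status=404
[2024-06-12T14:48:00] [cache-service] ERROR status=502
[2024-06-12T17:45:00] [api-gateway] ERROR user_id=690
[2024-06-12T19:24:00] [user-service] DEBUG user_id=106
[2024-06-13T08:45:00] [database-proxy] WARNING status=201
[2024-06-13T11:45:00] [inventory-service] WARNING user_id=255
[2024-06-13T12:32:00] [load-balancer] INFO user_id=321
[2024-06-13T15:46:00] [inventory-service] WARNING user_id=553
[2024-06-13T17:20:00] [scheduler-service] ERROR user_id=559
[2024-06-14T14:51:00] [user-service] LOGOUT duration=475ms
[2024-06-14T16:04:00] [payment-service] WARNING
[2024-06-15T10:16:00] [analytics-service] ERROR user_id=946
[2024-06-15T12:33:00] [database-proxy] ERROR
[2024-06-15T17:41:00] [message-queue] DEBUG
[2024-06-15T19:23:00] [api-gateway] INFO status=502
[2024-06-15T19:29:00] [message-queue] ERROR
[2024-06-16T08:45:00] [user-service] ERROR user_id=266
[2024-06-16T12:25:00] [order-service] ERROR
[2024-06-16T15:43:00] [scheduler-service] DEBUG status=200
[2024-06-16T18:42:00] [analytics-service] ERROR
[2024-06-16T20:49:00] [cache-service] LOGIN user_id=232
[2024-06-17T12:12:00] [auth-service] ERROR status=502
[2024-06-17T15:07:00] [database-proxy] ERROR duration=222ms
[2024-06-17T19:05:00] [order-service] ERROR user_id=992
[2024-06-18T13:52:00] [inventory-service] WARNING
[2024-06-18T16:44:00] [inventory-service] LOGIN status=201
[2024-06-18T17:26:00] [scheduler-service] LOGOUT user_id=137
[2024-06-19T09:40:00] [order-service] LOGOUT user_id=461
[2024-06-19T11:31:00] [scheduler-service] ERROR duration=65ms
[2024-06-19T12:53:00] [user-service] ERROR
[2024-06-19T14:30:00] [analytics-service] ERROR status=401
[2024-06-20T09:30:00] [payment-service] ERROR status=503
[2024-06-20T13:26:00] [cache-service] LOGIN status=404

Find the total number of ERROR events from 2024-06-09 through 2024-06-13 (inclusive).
8

To filter by date range:

1. Date range: 2024-06-09 through 2024-06-13, both dates inclusive
2. Filter for ERROR events whose date falls in this range
3. Count matching events: 8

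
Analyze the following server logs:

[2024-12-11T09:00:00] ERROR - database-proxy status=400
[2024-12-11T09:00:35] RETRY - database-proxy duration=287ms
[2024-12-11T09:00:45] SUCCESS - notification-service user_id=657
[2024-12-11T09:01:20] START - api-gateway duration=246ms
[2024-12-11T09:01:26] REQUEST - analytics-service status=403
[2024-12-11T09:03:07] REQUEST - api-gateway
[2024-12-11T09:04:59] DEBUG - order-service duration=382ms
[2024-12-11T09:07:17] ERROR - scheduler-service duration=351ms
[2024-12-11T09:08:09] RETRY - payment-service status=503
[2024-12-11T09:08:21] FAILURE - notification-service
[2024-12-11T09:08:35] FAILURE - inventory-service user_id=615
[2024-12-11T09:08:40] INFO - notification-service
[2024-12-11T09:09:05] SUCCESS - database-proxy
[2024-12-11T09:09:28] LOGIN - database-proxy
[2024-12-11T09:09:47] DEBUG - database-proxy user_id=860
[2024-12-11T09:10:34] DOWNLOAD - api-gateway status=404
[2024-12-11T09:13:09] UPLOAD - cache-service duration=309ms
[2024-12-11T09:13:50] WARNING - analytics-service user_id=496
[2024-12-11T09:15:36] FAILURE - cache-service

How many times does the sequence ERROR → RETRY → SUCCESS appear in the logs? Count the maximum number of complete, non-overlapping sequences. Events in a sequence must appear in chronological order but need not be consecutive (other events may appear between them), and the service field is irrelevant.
2

To count sequences:

1. Look for pattern: ERROR → RETRY → SUCCESS
2. Greedily scan the log in chronological order, matching each sequence element in turn (ignoring service)
3. Each time the full pattern completes, increment the count and restart matching from the next event
4. Complete non-overlapping sequences found: 2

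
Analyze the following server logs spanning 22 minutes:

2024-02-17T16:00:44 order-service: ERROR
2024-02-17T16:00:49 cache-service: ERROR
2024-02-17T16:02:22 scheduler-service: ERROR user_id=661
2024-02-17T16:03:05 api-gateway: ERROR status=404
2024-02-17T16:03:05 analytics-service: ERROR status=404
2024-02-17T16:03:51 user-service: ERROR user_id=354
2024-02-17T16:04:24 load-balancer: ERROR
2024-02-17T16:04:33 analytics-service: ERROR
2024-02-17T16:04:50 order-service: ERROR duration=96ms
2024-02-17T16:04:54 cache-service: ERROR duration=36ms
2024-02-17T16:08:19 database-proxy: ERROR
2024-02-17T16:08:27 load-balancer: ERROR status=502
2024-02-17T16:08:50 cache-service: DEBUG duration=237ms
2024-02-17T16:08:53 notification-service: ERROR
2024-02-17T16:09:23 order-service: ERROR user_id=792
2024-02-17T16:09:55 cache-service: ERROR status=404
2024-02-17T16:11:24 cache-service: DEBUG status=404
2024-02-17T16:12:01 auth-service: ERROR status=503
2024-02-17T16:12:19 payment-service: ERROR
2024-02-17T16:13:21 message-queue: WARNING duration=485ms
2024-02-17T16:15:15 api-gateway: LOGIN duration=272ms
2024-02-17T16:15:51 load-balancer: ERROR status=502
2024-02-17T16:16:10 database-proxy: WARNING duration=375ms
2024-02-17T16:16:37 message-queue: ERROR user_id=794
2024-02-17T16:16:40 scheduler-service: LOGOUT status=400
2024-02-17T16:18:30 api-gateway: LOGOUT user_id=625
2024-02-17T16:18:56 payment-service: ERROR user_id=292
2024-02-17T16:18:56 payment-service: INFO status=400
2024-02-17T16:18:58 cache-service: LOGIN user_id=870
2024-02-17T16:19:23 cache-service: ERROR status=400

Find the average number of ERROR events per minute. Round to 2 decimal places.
0.95

To calculate the rate:

1. Count total ERROR events: 21
2. Total time period: 22 minutes
3. Rate = 21 / 22 = 0.95 events per minute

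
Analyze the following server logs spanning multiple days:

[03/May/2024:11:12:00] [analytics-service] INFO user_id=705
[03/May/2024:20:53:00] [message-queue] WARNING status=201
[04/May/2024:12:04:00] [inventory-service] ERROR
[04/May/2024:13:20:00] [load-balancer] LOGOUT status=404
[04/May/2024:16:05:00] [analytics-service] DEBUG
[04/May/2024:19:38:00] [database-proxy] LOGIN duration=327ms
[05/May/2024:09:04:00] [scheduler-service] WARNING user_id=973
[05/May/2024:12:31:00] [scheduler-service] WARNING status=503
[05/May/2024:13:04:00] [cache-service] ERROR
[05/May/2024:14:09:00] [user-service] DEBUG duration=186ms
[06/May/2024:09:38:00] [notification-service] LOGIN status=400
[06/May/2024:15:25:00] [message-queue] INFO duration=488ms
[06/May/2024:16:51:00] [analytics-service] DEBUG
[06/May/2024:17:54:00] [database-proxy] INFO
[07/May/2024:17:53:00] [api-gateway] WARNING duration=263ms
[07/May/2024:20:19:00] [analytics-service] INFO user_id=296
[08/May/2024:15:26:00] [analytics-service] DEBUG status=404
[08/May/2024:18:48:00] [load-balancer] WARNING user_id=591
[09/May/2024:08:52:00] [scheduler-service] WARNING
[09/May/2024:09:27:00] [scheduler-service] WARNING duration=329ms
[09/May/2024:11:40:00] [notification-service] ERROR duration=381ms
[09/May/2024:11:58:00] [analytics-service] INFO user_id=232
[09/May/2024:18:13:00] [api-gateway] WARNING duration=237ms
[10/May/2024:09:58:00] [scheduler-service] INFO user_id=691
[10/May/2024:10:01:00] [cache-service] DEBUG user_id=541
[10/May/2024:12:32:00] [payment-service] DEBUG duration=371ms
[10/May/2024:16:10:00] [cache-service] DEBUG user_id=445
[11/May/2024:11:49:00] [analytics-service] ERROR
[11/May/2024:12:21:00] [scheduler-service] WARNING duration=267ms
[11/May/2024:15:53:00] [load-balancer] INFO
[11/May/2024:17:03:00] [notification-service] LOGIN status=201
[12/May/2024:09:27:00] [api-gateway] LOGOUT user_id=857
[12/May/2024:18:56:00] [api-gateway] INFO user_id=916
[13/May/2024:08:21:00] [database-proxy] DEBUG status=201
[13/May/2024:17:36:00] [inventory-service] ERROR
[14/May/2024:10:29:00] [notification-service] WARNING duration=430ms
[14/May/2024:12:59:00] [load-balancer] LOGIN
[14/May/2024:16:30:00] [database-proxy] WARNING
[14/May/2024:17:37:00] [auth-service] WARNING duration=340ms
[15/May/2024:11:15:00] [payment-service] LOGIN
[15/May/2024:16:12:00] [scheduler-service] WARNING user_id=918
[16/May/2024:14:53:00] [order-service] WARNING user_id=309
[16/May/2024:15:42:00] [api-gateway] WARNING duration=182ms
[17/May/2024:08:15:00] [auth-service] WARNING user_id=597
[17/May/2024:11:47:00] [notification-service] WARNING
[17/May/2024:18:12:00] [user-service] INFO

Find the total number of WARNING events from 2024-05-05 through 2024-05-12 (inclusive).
8

To filter by date range:

1. Date range: 2024-05-05 through 2024-05-12, both dates inclusive
2. Filter for WARNING events whose date falls in this range
3. Count matching events: 8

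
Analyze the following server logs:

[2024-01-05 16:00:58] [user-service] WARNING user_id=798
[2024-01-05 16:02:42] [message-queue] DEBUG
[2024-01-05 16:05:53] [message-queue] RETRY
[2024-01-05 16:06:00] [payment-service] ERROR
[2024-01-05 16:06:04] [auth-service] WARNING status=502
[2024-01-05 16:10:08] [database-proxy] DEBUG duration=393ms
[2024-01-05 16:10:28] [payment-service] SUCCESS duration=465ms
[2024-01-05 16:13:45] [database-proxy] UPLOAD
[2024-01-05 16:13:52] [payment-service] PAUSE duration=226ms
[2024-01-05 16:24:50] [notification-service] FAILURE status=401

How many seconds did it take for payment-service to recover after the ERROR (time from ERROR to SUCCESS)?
268

To calculate recovery time:

1. Find ERROR event for payment-service: 2024-01-05 16:06:00
2. Find next SUCCESS event for payment-service: 2024-01-05 16:10:28
3. Recovery time: 2024-01-05 16:10:28 - 2024-01-05 16:06:00 = 268 seconds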